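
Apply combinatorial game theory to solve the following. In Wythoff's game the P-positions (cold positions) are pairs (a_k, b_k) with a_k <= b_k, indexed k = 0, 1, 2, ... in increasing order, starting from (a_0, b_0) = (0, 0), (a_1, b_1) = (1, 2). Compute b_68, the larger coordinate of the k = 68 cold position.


By Wythoff's theorem, a_k = floor(k * phi) and b_k = floor(k * phi^2) = a_k + k, where phi = (1 + sqrt(5))/2 is the golden ratio.
phi = (1 + sqrt(5))/2 = 1.618034
phi^2 = phi + 1 = 2.618034
k = 68
k * phi^2 = 68 * 2.618034 = 178.026311
b_68 = floor(k * phi^2) = 178 (check: a_68 + k = 110 + 68 = 178)

178


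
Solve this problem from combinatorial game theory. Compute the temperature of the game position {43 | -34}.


The game is {43 | -34}, a switch {a | b} with numbers a > b.
Cooling {a | b} by t gives {a - t | b + t}, which stops being hot when a - t = b + t, i.e. at t = (a - b)/2. So the temperature of a switch is (a - b)/2.
Temperature = (Left option - Right option) / 2
= (43 - (-34)) / 2
= 77 / 2
= 77/2

77/2


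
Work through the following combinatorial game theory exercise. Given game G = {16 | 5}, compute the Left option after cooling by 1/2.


Original game: {16 | 5} (a switch {a | b} with a > b).
Cooling by t (for t below the temperature (a - b)/2 = 11/2) taxes each move by t: {a | b} cooled by t is {a - t | b + t}.
Cooling amount: t = 1/2
Cooled Left option: 16 - 1/2 = 31/2
Cooled Right option: 5 + 1/2 = 11/2
Cooled game: {31/2 | 11/2}
Left option = 31/2

31/2


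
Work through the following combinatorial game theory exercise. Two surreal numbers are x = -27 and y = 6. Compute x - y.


x = -27, y = 6
x - y = -27 - 6 = -33

-33


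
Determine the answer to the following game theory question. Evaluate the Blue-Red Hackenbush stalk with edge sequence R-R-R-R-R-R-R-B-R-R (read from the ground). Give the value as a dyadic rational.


Edges (from ground): R-R-R-R-R-R-R-B-R-R
By Berlekamp's sign-expansion rule, a Blue-Red Hackenbush stalk has the value of the surreal number whose sign sequence is the edge sequence with B -> + and R -> -.
Sign sequence: -------+--
Trace the sign expansion in the surreal number tree, starting from 0:
Edge 1: R (sign -) -> bounds (-inf, 0), value = -1
Edge 2: R (sign -) -> bounds (-inf, -1), value = -2
Edge 3: R (sign -) -> bounds (-inf, -2), value = -3
Edge 4: R (sign -) -> bounds (-inf, -3), value = -4
Edge 5: R (sign -) -> bounds (-inf, -4), value = -5
Edge 6: R (sign -) -> bounds (-inf, -5), value = -6
Edge 7: R (sign -) -> bounds (-inf, -6), value = -7
Edge 8: B (sign +) -> bounds (-7, -6), value = -13/2
Edge 9: R (sign -) -> bounds (-7, -13/2), value = -27/4
Edge 10: R (sign -) -> bounds (-7, -27/4), value = -55/8
Game value = -55/8

-55/8


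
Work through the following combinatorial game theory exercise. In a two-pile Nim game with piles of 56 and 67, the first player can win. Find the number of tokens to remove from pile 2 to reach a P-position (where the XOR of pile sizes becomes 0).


Piles: 56 and 67
Current XOR: 56 XOR 67 = 123 (non-zero, so this is an N-position).
To make the XOR zero, we need to find a move that balances the piles.
For pile 2 (size 67): target = 67 XOR 123 = 56
We reduce pile 2 from 67 to 56.
Tokens removed: 67 - 56 = 11
Verification: 56 XOR 56 = 0

11


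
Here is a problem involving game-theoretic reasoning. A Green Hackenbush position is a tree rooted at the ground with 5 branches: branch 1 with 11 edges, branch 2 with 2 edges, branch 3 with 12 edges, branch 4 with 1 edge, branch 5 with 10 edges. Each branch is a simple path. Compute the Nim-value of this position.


The tree has 5 branches from the ground vertex.
In Green Hackenbush, the Nim-value of a simple path of length k is k.
Branch 1: length 11, Nim-value = 11
Branch 2: length 2, Nim-value = 2
Branch 3: length 12, Nim-value = 12
Branch 4: length 1, Nim-value = 1
Branch 5: length 10, Nim-value = 10
Total Nim-value = XOR of all branch values:
0 XOR 11 = 11
11 XOR 2 = 9
9 XOR 12 = 5
5 XOR 1 = 4
4 XOR 10 = 14
Nim-value of the tree = 14

14


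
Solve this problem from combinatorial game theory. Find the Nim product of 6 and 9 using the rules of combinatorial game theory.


Nim multiplication is bilinear over XOR: (u XOR v) * w = (u*w) XOR (v*w).
So we split each operand into its bit components and XOR the pairwise Nim products.
6 = 2 + 4 (as XOR of powers of 2).
9 = 1 + 8 (as XOR of powers of 2).
Using the standard Nim-product table on single bits:
  2*2 = 3,   2*4 = 8,   2*8 = 12,
  4*4 = 6,   4*8 = 11,  8*8 = 13,
and  1*x = x (identity), k*l = l*k (commutative).
Pairwise Nim products:
  2 * 1 = 2
  2 * 8 = 12
  4 * 1 = 4
  4 * 8 = 11
XOR them: 2 XOR 12 XOR 4 XOR 11 = 1.
Result: 6 * 9 = 1 (in Nim).

1


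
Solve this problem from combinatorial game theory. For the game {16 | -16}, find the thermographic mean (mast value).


Game = {16 | -16}, a switch {a | b} with numbers a > b.
Its thermograph has left wall a - t and right wall b + t, which meet at t = (a - b)/2, where both equal (a + b)/2. So the mast (mean value) is at (a + b)/2.
Mean = (16 + (-16))/2 = 0/2 = 0

0


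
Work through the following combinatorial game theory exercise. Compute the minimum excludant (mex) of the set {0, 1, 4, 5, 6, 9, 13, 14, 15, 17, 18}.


Set = {0, 1, 4, 5, 6, 9, 13, 14, 15, 17, 18}
0 is in the set.
1 is in the set.
2 is NOT in the set. This is the mex.
mex = 2

2


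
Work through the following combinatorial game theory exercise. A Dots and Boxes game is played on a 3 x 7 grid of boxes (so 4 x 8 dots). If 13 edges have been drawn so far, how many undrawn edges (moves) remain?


Grid: 3 x 7 boxes, i.e. 4 rows and 8 columns of dots.
Horizontal edges: (rows + 1) * cols = 4 * 7 = 28
Vertical edges: rows * (cols + 1) = 3 * 8 = 24
Total edges: 28 + 24 = 52
Edges drawn: 13
Remaining: 52 - 13 = 39

39


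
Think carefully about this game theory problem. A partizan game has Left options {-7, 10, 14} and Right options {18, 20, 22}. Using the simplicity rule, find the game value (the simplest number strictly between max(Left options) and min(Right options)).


Left options: {-7, 10, 14}, max = 14
Right options: {18, 20, 22}, min = 18
All options are numbers and max(Left) < min(Right), so by the simplicity theorem the value is the simplest (earliest-born) number strictly between 14 and 18.
Integers 15 through 17 all lie strictly between 14 and 18.
Among integers, the simplest (lowest birthday = smallest |n|; 0 is born on day 0, +-n on day n) is 15.
No non-integer in the interval can be simpler: if x is a non-integer in the interval, then floor(x) or ceil(x) also lies in the interval (the interval contains an integer), and both are proper prefixes of x's sign expansion, i.e. born earlier. So the game value is 15.
Game value = 15

15


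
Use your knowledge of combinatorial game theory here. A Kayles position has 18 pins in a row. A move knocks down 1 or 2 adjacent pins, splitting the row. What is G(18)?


Kayles: a move removes 1 or 2 adjacent pins from a contiguous row.
Removing pins from a row of k leaves two independent rows (a, b) with a + b = k - 1 (one pin) or a + b = k - 2 (two pins); an end removal gives a = 0.
By Sprague-Grundy, G(k) = mex{ G(a) XOR G(b) } over all these splits. G(0) = 0.
G(1): splits (0,0):0^0=0 -> mex({0}) = 1
G(2): splits (0,1):0^1=1 (0,0):0^0=0 -> mex({0, 1}) = 2
G(3): splits (0,2):0^2=2 (1,1):1^1=0 (0,1):0^1=1 -> mex({0, 1, 2}) = 3
G(4): splits (0,3):0^3=3 (1,2):1^2=3 (0,2):0^2=2 (1,1):1^1=0 -> mex({0, 2, 3}) = 1
G(5): splits (0,4):0^1=1 (1,3):1^3=2 (2,2):2^2=0 (0,3):0^3=3 (1,2):1^2=3 -> mex({0, 1, 2, 3}) = 4
G(6) = mex({0, 1, 2, 4}) = 3
G(7) = mex({0, 1, 3, 4, 5}) = 2
G(8) = mex({0, 2, 3, 5, 6}) = 1
G(9) = mex({0, 1, 2, 3, 6, 7}) = 4
G(10) = mex({0, 1, 3, 4, 5, 7}) = 2
G(11) = mex({0, 1, 2, 3, 4, 5}) = 6
G(12) = mex({0, 1, 2, 3, 5, 6, 7}) = 4
G(13) = mex({0, 2, 3, 4, 6, 7}) = 1
G(14) = mex({0, 1, 4, 5, 6, 7}) = 2
G(15) = mex({0, 1, 2, 3, 4, 5, 6}) = 7
G(16) = mex({0, 2, 3, 5, 6, 7}) = 1
G(17) = mex({0, 1, 2, 3, 5, 6, 7}) = 4
G(18) = mex({0, 1, 2, 4, 5, 6}) = 3
Therefore G(18) = 3.

3


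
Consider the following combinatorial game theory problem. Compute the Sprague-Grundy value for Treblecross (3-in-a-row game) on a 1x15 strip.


Treblecross: place X on empty cells; 3-in-a-row wins.
Playing within two cells of an existing X lets the opponent win at once, so sensible play treats the cells i-2..i+2 around each X as dead. The player left with no safe cell loses, so this is a normal-play take-away game on strips of safe cells.
Placing X at cell i (0-indexed) of a strip of k safe cells leaves independent strips of sizes max(0, i-2) and max(0, k-i-3). Hence G(k) = mex{ G(max(0,i-2)) XOR G(max(0,k-i-3)) : 0 <= i < k }, with G(0) = 0.
G(1): splits (0,0):0^0=0 -> mex({0}) = 1
G(2): splits (0,0):0^0=0 -> mex({0}) = 1
G(3): splits (0,0):0^0=0 -> mex({0}) = 1
G(4): splits (0,1):0^1=1 (0,0):0^0=0 -> mex({0, 1}) = 2
G(5): splits (0,2):0^1=1 (0,1):0^1=1 (0,0):0^0=0 -> mex({0, 1}) = 2
G(6) = mex({1}) = 0
G(7) = mex({0, 1, 2}) = 3
G(8) = mex({0, 1, 2}) = 3
G(9) = mex({0, 2}) = 1
G(10) = mex({0, 2, 3}) = 1
G(11) = mex({0, 3}) = 1
G(12) = mex({1, 3}) = 0
G(13) = mex({0, 1, 2, 3}) = 4
G(14) = mex({0, 1, 2}) = 3
G(15) = mex({0, 1, 2}) = 3
Therefore G(15) = 3.

3


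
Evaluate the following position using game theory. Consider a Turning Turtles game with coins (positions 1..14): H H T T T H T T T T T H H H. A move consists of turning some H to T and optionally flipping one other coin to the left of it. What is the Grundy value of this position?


Coins: H H T T T H T T T T T H H H
Key fact: a single head at position k behaves exactly like a Nim heap of size k (turning it to T and optionally flipping a coin at j < k corresponds to moving the heap from k to j, or to 0), and heads combine as a disjunctive sum (two heads at the same place would cancel, matching j XOR j = 0). So the Nim-value is the XOR of the 1-indexed positions of the heads.
Face-up positions (1-indexed): [1, 2, 6, 12, 13, 14]
XOR 0 with 1: 0 XOR 1 = 1
XOR 1 with 2: 1 XOR 2 = 3
XOR 3 with 6: 3 XOR 6 = 5
XOR 5 with 12: 5 XOR 12 = 9
XOR 9 with 13: 9 XOR 13 = 4
XOR 4 with 14: 4 XOR 14 = 10
Nim-value = 10

10


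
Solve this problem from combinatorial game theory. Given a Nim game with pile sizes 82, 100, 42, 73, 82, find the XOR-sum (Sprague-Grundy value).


We need the XOR (exclusive or) of all pile sizes.
After XOR-ing pile 1 (size 82): 0 XOR 82 = 82
After XOR-ing pile 2 (size 100): 82 XOR 100 = 54
After XOR-ing pile 3 (size 42): 54 XOR 42 = 28
After XOR-ing pile 4 (size 73): 28 XOR 73 = 85
After XOR-ing pile 5 (size 82): 85 XOR 82 = 7
The Nim-value of this position is 7.

7


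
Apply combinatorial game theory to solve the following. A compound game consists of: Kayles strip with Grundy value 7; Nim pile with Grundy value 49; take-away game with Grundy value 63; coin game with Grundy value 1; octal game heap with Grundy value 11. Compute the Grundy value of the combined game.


By the Sprague-Grundy theorem, the Grundy value of a sum of games is the XOR of individual Grundy values.
Kayles strip: Grundy value = 7. Running XOR: 0 XOR 7 = 7
Nim pile: Grundy value = 49. Running XOR: 7 XOR 49 = 54
take-away game: Grundy value = 63. Running XOR: 54 XOR 63 = 9
coin game: Grundy value = 1. Running XOR: 9 XOR 1 = 8
octal game heap: Grundy value = 11. Running XOR: 8 XOR 11 = 3
The combined Grundy value is 3.

3


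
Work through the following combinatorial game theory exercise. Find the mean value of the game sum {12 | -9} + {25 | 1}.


G1 = {12 | -9}, G2 = {25 | 1}
Each is a switch {a | b} with numbers a > b; its mean value is (a + b)/2, and mean value is additive over game sums: m(G1 + G2) = m(G1) + m(G2).
Mean of G1 = (12 + (-9))/2 = 3/2 = 3/2
Mean of G2 = (25 + (1))/2 = 26/2 = 13
Mean of G1 + G2 = 3/2 + 13 = 29/2

29/2


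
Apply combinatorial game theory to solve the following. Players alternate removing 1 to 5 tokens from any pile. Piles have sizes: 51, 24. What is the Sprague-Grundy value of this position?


Subtraction set: {1, 2, 3, 4, 5}
For this subtraction set, G(n) = n mod 6 (period = max + 1 = 6).
Pile 1 (size 51): G(51) = 51 mod 6 = 3
Pile 2 (size 24): G(24) = 24 mod 6 = 0
Total Grundy value = XOR of all: 3 XOR 0 = 3

3


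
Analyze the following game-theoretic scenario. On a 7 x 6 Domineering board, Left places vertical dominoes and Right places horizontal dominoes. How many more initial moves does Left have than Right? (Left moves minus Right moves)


Board is 7 x 6 (rows x cols).
Left (vertical) placements: (rows-1) * cols = 6 * 6 = 36
Right (horizontal) placements: rows * (cols-1) = 7 * 5 = 35
Advantage = Left - Right = 36 - 35 = 1

1


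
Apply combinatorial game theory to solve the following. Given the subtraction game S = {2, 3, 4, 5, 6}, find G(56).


The subtraction set is S = {2, 3, 4, 5, 6}.
G(k) = mex{ G(k - s) : s in S, s <= k }. We compute iteratively: G(0) = 0.
G(1) = mex({}) = 0
G(2) = mex({0}) = 1
G(3) = mex({0}) = 1
G(4) = mex({0, 1}) = 2
G(5) = mex({0, 1}) = 2
G(6) = mex({0, 1, 2}) = 3
G(7) = mex({0, 1, 2}) = 3
G(8) = mex({1, 2, 3}) = 0
G(9) = mex({1, 2, 3}) = 0
G(10) = mex({0, 2, 3}) = 1
G(11) = mex({0, 2, 3}) = 1
G(12) = mex({0, 1, 3}) = 2
G(13) = mex({0, 1, 3}) = 2
Observe that G(8)..G(13) = 0, 0, 1, 1, 2, 2 repeats G(0)..G(5) = 0, 0, 1, 1, 2, 2.
For k >= max(S) = 6, G(k) is determined by the previous 6 values G(k-6)..G(k-1); a window of 6 consecutive values has recurred shifted by 8, so by induction G(k + 8) = G(k) for all k >= 0: the sequence is periodic from the start with period 8.
One period: G(0..7) = 0, 0, 1, 1, 2, 2, 3, 3.
56 mod 8 = 0, so G(56) = G(0) = 0.

0


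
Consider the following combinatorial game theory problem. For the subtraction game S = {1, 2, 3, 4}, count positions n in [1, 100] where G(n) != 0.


Subtraction set S = {1, 2, 3, 4}, so G(n) = n mod 5.
G(n) = 0 when n is a multiple of 5.
Multiples of 5 in [1, 100]: 20
N-positions (nonzero Grundy) = 100 - 20 = 80

80


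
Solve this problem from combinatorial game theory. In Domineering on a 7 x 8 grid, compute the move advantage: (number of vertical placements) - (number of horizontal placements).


Board is 7 x 8 (rows x cols).
Left (vertical) placements: (rows-1) * cols = 6 * 8 = 48
Right (horizontal) placements: rows * (cols-1) = 7 * 7 = 49
Advantage = Left - Right = 48 - 49 = -1

-1


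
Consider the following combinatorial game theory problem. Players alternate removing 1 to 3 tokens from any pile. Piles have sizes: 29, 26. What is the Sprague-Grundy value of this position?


Subtraction set: {1, 2, 3}
For this subtraction set, G(n) = n mod 4 (period = max + 1 = 4).
Pile 1 (size 29): G(29) = 29 mod 4 = 1
Pile 2 (size 26): G(26) = 26 mod 4 = 2
Total Grundy value = XOR of all: 1 XOR 2 = 3

3


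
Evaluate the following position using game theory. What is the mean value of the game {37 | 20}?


Game = {37 | 20}, a switch {a | b} with numbers a > b.
Its thermograph has left wall a - t and right wall b + t, which meet at t = (a - b)/2, where both equal (a + b)/2. So the mast (mean value) is at (a + b)/2.
Mean = (37 + (20))/2 = 57/2 = 57/2

57/2


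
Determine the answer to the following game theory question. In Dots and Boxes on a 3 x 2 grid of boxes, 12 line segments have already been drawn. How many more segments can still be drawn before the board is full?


Grid: 3 x 2 boxes, i.e. 4 rows and 3 columns of dots.
Horizontal edges: (rows + 1) * cols = 4 * 2 = 8
Vertical edges: rows * (cols + 1) = 3 * 3 = 9
Total edges: 8 + 9 = 17
Edges drawn: 12
Remaining: 17 - 12 = 5

5


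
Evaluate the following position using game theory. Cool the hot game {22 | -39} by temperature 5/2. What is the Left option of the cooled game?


Original game: {22 | -39} (a switch {a | b} with a > b).
Cooling by t (for t below the temperature (a - b)/2 = 61/2) taxes each move by t: {a | b} cooled by t is {a - t | b + t}.
Cooling amount: t = 5/2
Cooled Left option: 22 - 5/2 = 39/2
Cooled Right option: -39 + 5/2 = -73/2
Cooled game: {39/2 | -73/2}
Left option = 39/2

39/2


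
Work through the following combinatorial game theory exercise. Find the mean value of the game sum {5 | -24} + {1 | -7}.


G1 = {5 | -24}, G2 = {1 | -7}
Each is a switch {a | b} with numbers a > b; its mean value is (a + b)/2, and mean value is additive over game sums: m(G1 + G2) = m(G1) + m(G2).
Mean of G1 = (5 + (-24))/2 = -19/2 = -19/2
Mean of G2 = (1 + (-7))/2 = -6/2 = -3
Mean of G1 + G2 = -19/2 + -3 = -25/2

-25/2


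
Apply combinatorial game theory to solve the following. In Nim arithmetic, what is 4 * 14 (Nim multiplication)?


Nim multiplication is bilinear over XOR: (u XOR v) * w = (u*w) XOR (v*w).
So we split each operand into its bit components and XOR the pairwise Nim products.
4 = 4 (as XOR of powers of 2).
14 = 2 + 4 + 8 (as XOR of powers of 2).
Using the standard Nim-product table on single bits:
  2*2 = 3,   2*4 = 8,   2*8 = 12,
  4*4 = 6,   4*8 = 11,  8*8 = 13,
and  1*x = x (identity), k*l = l*k (commutative).
Pairwise Nim products:
  4 * 2 = 8
  4 * 4 = 6
  4 * 8 = 11
XOR them: 8 XOR 6 XOR 11 = 5.
Result: 4 * 14 = 5 (in Nim).

5


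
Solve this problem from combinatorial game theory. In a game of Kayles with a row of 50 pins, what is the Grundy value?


Kayles: a move removes 1 or 2 adjacent pins from a contiguous row.
Removing pins from a row of k leaves two independent rows (a, b) with a + b = k - 1 (one pin) or a + b = k - 2 (two pins); an end removal gives a = 0.
By Sprague-Grundy, G(k) = mex{ G(a) XOR G(b) } over all these splits. G(0) = 0.
G(1): splits (0,0):0^0=0 -> mex({0}) = 1
G(2): splits (0,1):0^1=1 (0,0):0^0=0 -> mex({0, 1}) = 2
G(3): splits (0,2):0^2=2 (1,1):1^1=0 (0,1):0^1=1 -> mex({0, 1, 2}) = 3
G(4): splits (0,3):0^3=3 (1,2):1^2=3 (0,2):0^2=2 (1,1):1^1=0 -> mex({0, 2, 3}) = 1
G(5): splits (0,4):0^1=1 (1,3):1^3=2 (2,2):2^2=0 (0,3):0^3=3 (1,2):1^2=3 -> mex({0, 1, 2, 3}) = 4
G(6) = mex({0, 1, 2, 4}) = 3
G(7) = mex({0, 1, 3, 4, 5}) = 2
G(8) = mex({0, 2, 3, 5, 6}) = 1
G(9) = mex({0, 1, 2, 3, 6, 7}) = 4
G(10) = mex({0, 1, 3, 4, 5, 7}) = 2
G(11) = mex({0, 1, 2, 3, 4, 5}) = 6
G(12) = mex({0, 1, 2, 3, 5, 6, 7}) = 4
G(13) = mex({0, 2, 3, 4, 6, 7}) = 1
G(14) = mex({0, 1, 4, 5, 6, 7}) = 2
G(15) = mex({0, 1, 2, 3, 4, 5, 6}) = 7
G(16) = mex({0, 2, 3, 5, 6, 7}) = 1
G(17) = mex({0, 1, 2, 3, 5, 6, 7}) = 4
G(18) = mex({0, 1, 2, 4, 5, 6}) = 3
G(19) = mex({0, 1, 3, 4, 5, 7}) = 2
G(20) = mex({0, 2, 3, 4, 5, 6, 7}) = 1
G(21) = mex({0, 1, 2, 3, 5, 6, 7}) = 4
G(22) = mex({0, 1, 2, 3, 4, 5, 7}) = 6
G(23) = mex({0, 1, 2, 3, 4, 5, 6}) = 7
G(24) = mex({0, 1, 2, 3, 5, 6, 7}) = 4
G(25) = mex({0, 2, 3, 4, 6, 7}) = 1
G(26) = mex({0, 1, 3, 4, 5, 6, 7}) = 2
G(27) = mex({0, 1, 2, 3, 4, 5, 6, 7}) = 8
G(28) = mex({0, 1, 2, 3, 4, 6, 7, 8}) = 5
G(29) = mex({0, 1, 2, 3, 5, 6, 7, 8, 9}) = 4
G(30) = mex({0, 1, 2, 3, 4, 5, 6, 9, 10}) = 7
G(31) = mex({0, 1, 3, 4, 5, 7, 10, 11}) = 2
G(32) = mex({0, 2, 3, 4, 5, 6, 7, 9, 11}) = 1
G(33) = mex({0, 1, 2, 3, 4, 5, 6, 7, 9, 12}) = 8
G(34) = mex({0, 1, 2, 3, 4, 5, 7, 8, 11, 12}) = 6
G(35) = mex({0, 1, 2, 3, 4, 5, 6, 8, 9, 10, 11}) = 7
G(36) = mex({0, 1, 2, 3, 5, 6, 7, 9, 10}) = 4
G(37) = mex({0, 2, 3, 4, 6, 7, 9, 10, 11, 12}) = 1
G(38) = mex({0, 1, 3, 4, 5, 6, 7, 9, 10, 11, 12}) = 2
G(39) = mex({0, 1, 2, 4, 5, 6, 7, 9, 10, 12, 14}) = 3
G(40) = mex({0, 2, 3, 4, 6, 7, 11, 12, 14}) = 1
G(41) = mex({0, 1, 2, 3, 5, 6, 7, 9, 10, 11, 12}) = 4
G(42) = mex({0, 1, 2, 3, 4, 5, 6, 9, 10}) = 7
G(43) = mex({0, 1, 3, 4, 5, 7, 9, 10, 12, 15}) = 2
G(44) = mex({0, 2, 3, 4, 5, 6, 7, 9, 10, 12, 15}) = 1
G(45) = mex({0, 1, 2, 3, 4, 5, 6, 7, 9, 10, 12, 14}) = 8
G(46) = mex({0, 1, 3, 4, 5, 7, 8, 11, 12, 14}) = 2
G(47) = mex({0, 1, 2, 3, 4, 5, 6, 8, 9, 10, 11, 12}) = 7
G(48) = mex({0, 1, 2, 3, 5, 6, 7, 9, 10}) = 4
G(49) = mex({0, 2, 3, 4, 6, 7, 9, 10, 11, 12, 15}) = 1
G(50) = mex({0, 1, 4, 5, 6, 7, 9, 11, 12, 14, 15}) = 2
Therefore G(50) = 2.

2


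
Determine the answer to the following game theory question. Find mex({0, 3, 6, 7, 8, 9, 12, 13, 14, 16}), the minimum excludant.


Set = {0, 3, 6, 7, 8, 9, 12, 13, 14, 16}
0 is in the set.
1 is NOT in the set. This is the mex.
mex = 1

1


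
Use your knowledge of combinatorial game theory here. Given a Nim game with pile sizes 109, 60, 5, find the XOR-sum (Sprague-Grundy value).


We need the XOR (exclusive or) of all pile sizes.
After XOR-ing pile 1 (size 109): 0 XOR 109 = 109
After XOR-ing pile 2 (size 60): 109 XOR 60 = 81
After XOR-ing pile 3 (size 5): 81 XOR 5 = 84
The Nim-value of this position is 84.

84


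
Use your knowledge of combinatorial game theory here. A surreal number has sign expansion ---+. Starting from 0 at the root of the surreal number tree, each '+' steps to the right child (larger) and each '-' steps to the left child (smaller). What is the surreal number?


Sign expansion: ---+
Rule: track bounds (lo, hi), initially (-inf, +inf). On '+', the current value becomes lo and we move to the simplest number in (value, hi): value + 1 if hi = +inf, otherwise the midpoint (value + hi)/2. On '-', the current value becomes hi and we move to value - 1 if lo = -inf, otherwise the midpoint (lo + value)/2.
Start at 0.
Step 1: sign = -, move left. Bounds: (-inf, 0). Value = -1
Step 2: sign = -, move left. Bounds: (-inf, -1). Value = -2
Step 3: sign = -, move left. Bounds: (-inf, -2). Value = -3
Step 4: sign = +, move right. Bounds: (-3, -2). Value = -5/2
The surreal number with sign expansion ---+ is -5/2.

-5/2


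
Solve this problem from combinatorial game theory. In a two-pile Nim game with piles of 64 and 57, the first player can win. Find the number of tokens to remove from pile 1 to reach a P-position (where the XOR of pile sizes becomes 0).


Piles: 64 and 57
Current XOR: 64 XOR 57 = 121 (non-zero, so this is an N-position).
To make the XOR zero, we need to find a move that balances the piles.
For pile 1 (size 64): target = 64 XOR 121 = 57
We reduce pile 1 from 64 to 57.
Tokens removed: 64 - 57 = 7
Verification: 57 XOR 57 = 0

7


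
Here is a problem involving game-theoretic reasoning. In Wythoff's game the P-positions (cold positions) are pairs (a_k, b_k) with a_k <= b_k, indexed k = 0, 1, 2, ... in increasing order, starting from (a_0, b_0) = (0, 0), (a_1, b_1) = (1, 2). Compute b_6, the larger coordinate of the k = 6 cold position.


By Wythoff's theorem, a_k = floor(k * phi) and b_k = floor(k * phi^2) = a_k + k, where phi = (1 + sqrt(5))/2 is the golden ratio.
phi = (1 + sqrt(5))/2 = 1.618034
phi^2 = phi + 1 = 2.618034
k = 6
k * phi^2 = 6 * 2.618034 = 15.708204
b_6 = floor(k * phi^2) = 15 (check: a_6 + k = 9 + 6 = 15)

15


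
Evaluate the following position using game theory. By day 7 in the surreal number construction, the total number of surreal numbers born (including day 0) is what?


Day 0: {|} = 0 is born. Count = 1.
Day n: the number of surreal numbers born by day n is 2^(n+1) - 1.
By day 0: 2^1 - 1 = 1
By day 1: 2^2 - 1 = 3
By day 2: 2^3 - 1 = 7
By day 3: 2^4 - 1 = 15
By day 4: 2^5 - 1 = 31
By day 5: 2^6 - 1 = 63
By day 6: 2^7 - 1 = 127
By day 7: 2^8 - 1 = 255
By day 7: 255 surreal numbers.

255


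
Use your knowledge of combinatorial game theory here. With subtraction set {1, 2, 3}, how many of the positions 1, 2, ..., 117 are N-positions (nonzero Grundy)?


Subtraction set S = {1, 2, 3}, so G(n) = n mod 4.
G(n) = 0 when n is a multiple of 4.
Multiples of 4 in [1, 117]: 29
N-positions (nonzero Grundy) = 117 - 29 = 88

88


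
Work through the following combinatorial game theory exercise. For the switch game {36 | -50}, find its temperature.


The game is {36 | -50}, a switch {a | b} with numbers a > b.
Cooling {a | b} by t gives {a - t | b + t}, which stops being hot when a - t = b + t, i.e. at t = (a - b)/2. So the temperature of a switch is (a - b)/2.
Temperature = (Left option - Right option) / 2
= (36 - (-50)) / 2
= 86 / 2
= 43

43


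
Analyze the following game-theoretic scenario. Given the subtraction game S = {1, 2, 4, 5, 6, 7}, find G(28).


The subtraction set is S = {1, 2, 4, 5, 6, 7}.
G(k) = mex{ G(k - s) : s in S, s <= k }. We compute iteratively: G(0) = 0.
G(1) = mex({0}) = 1
G(2) = mex({0, 1}) = 2
G(3) = mex({1, 2}) = 0
G(4) = mex({0, 2}) = 1
G(5) = mex({0, 1}) = 2
G(6) = mex({0, 1, 2}) = 3
G(7) = mex({0, 1, 2, 3}) = 4
G(8) = mex({0, 1, 2, 3, 4}) = 5
G(9) = mex({0, 1, 2, 4, 5}) = 3
G(10) = mex({0, 1, 2, 3, 5}) = 4
G(11) = mex({1, 2, 3, 4}) = 0
G(12) = mex({0, 2, 3, 4, 5}) = 1
G(13) = mex({0, 1, 3, 4, 5}) = 2
G(14) = mex({1, 2, 3, 4, 5}) = 0
G(15) = mex({0, 2, 3, 4, 5}) = 1
G(16) = mex({0, 1, 3, 4}) = 2
G(17) = mex({0, 1, 2, 4}) = 3
Observe that G(11)..G(17) = 0, 1, 2, 0, 1, 2, 3 repeats G(0)..G(6) = 0, 1, 2, 0, 1, 2, 3.
For k >= max(S) = 7, G(k) is determined by the previous 7 values G(k-7)..G(k-1); a window of 7 consecutive values has recurred shifted by 11, so by induction G(k + 11) = G(k) for all k >= 0: the sequence is periodic from the start with period 11.
One period: G(0..10) = 0, 1, 2, 0, 1, 2, 3, 4, 5, 3, 4.
28 mod 11 = 6, so G(28) = G(6) = 3.

3


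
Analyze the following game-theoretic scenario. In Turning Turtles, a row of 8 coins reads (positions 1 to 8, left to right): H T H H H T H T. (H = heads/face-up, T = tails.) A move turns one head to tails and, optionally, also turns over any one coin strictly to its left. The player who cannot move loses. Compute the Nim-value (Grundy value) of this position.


Coins: H T H H H T H T
Key fact: a single head at position k behaves exactly like a Nim heap of size k (turning it to T and optionally flipping a coin at j < k corresponds to moving the heap from k to j, or to 0), and heads combine as a disjunctive sum (two heads at the same place would cancel, matching j XOR j = 0). So the Nim-value is the XOR of the 1-indexed positions of the heads.
Face-up positions (1-indexed): [1, 3, 4, 5, 7]
XOR 0 with 1: 0 XOR 1 = 1
XOR 1 with 3: 1 XOR 3 = 2
XOR 2 with 4: 2 XOR 4 = 6
XOR 6 with 5: 6 XOR 5 = 3
XOR 3 with 7: 3 XOR 7 = 4
Nim-value = 4

4


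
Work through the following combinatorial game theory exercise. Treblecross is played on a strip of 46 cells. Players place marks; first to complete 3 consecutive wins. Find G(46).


Treblecross: place X on empty cells; 3-in-a-row wins.
Playing within two cells of an existing X lets the opponent win at once, so sensible play treats the cells i-2..i+2 around each X as dead. The player left with no safe cell loses, so this is a normal-play take-away game on strips of safe cells.
Placing X at cell i (0-indexed) of a strip of k safe cells leaves independent strips of sizes max(0, i-2) and max(0, k-i-3). Hence G(k) = mex{ G(max(0,i-2)) XOR G(max(0,k-i-3)) : 0 <= i < k }, with G(0) = 0.
G(1): splits (0,0):0^0=0 -> mex({0}) = 1
G(2): splits (0,0):0^0=0 -> mex({0}) = 1
G(3): splits (0,0):0^0=0 -> mex({0}) = 1
G(4): splits (0,1):0^1=1 (0,0):0^0=0 -> mex({0, 1}) = 2
G(5): splits (0,2):0^1=1 (0,1):0^1=1 (0,0):0^0=0 -> mex({0, 1}) = 2
G(6) = mex({1}) = 0
G(7) = mex({0, 1, 2}) = 3
G(8) = mex({0, 1, 2}) = 3
G(9) = mex({0, 2}) = 1
G(10) = mex({0, 2, 3}) = 1
G(11) = mex({0, 3}) = 1
G(12) = mex({1, 3}) = 0
G(13) = mex({0, 1, 2, 3}) = 4
G(14) = mex({0, 1, 2}) = 3
G(15) = mex({0, 1, 2}) = 3
G(16) = mex({0, 1, 2, 4}) = 3
G(17) = mex({0, 1, 3, 4}) = 2
G(18) = mex({0, 1, 3, 4}) = 2
G(19) = mex({0, 1, 3, 5}) = 2
G(20) = mex({0, 1, 2, 3, 5}) = 4
G(21) = mex({0, 1, 2, 3, 5}) = 4
G(22) = mex({1, 2, 6}) = 0
G(23) = mex({0, 1, 2, 3, 4, 6}) = 5
G(24) = mex({0, 1, 2, 3, 4}) = 5
G(25) = mex({0, 1, 3, 4, 7}) = 2
G(26) = mex({0, 1, 3, 4, 5, 7}) = 2
G(27) = mex({0, 1, 3, 5}) = 2
G(28) = mex({0, 1, 2, 5}) = 3
G(29) = mex({0, 1, 2, 4, 5, 6}) = 3
G(30) = mex({1, 2, 4, 6}) = 0
G(31) = mex({0, 1, 2, 3, 4, 6}) = 5
G(32) = mex({1, 2, 3, 4, 7}) = 0
G(33) = mex({0, 3, 7}) = 1
G(34) = mex({0, 2, 3, 5, 7}) = 1
G(35) = mex({0, 2, 3, 5, 6}) = 1
G(36) = mex({0, 1, 2, 5, 6}) = 3
G(37) = mex({0, 1, 2, 4, 5, 6}) = 3
G(38) = mex({0, 1, 2, 4}) = 3
G(39) = mex({0, 1, 2, 3, 4, 7}) = 5
G(40) = mex({0, 1, 2, 3, 4, 5, 7}) = 6
G(41) = mex({0, 1, 2, 3, 5, 7}) = 4
G(42) = mex({0, 1, 2, 3, 5, 6, 7}) = 4
G(43) = mex({0, 2, 3, 5, 6}) = 1
G(44) = mex({1, 2, 3, 4, 5, 6}) = 0
G(45) = mex({0, 1, 2, 3, 4, 6, 7}) = 5
G(46) = mex({0, 1, 2, 3, 4, 7}) = 5
Therefore G(46) = 5.

5


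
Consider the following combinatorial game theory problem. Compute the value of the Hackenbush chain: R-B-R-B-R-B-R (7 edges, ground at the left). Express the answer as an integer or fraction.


Edges (from ground): R-B-R-B-R-B-R
By Berlekamp's sign-expansion rule, a Blue-Red Hackenbush stalk has the value of the surreal number whose sign sequence is the edge sequence with B -> + and R -> -.
Sign sequence: -+-+-+-
Trace the sign expansion in the surreal number tree, starting from 0:
Edge 1: R (sign -) -> bounds (-inf, 0), value = -1
Edge 2: B (sign +) -> bounds (-1, 0), value = -1/2
Edge 3: R (sign -) -> bounds (-1, -1/2), value = -3/4
Edge 4: B (sign +) -> bounds (-3/4, -1/2), value = -5/8
Edge 5: R (sign -) -> bounds (-3/4, -5/8), value = -11/16
Edge 6: B (sign +) -> bounds (-11/16, -5/8), value = -21/32
Edge 7: R (sign -) -> bounds (-11/16, -21/32), value = -43/64
Game value = -43/64

-43/64


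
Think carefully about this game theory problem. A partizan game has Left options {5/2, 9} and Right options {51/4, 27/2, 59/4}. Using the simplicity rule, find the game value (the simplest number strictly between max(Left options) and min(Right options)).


Left options: {5/2, 9}, max = 9
Right options: {51/4, 27/2, 59/4}, min = 51/4
All options are numbers and max(Left) < min(Right), so by the simplicity theorem the value is the simplest (earliest-born) number strictly between 9 and 51/4.
Integers 10 through 12 all lie strictly between 9 and 51/4.
Among integers, the simplest (lowest birthday = smallest |n|; 0 is born on day 0, +-n on day n) is 10.
No non-integer in the interval can be simpler: if x is a non-integer in the interval, then floor(x) or ceil(x) also lies in the interval (the interval contains an integer), and both are proper prefixes of x's sign expansion, i.e. born earlier. So the game value is 10.
Game value = 10

10


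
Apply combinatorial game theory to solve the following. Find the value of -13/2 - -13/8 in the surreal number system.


x = -13/2, y = -13/8
Converting to common denominator: 8
x = -52/8, y = -13/8
x - y = -13/2 - -13/8 = -39/8

-39/8


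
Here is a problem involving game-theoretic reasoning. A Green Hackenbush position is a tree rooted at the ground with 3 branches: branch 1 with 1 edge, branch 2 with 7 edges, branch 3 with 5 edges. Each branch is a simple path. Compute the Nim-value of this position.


The tree has 3 branches from the ground vertex.
In Green Hackenbush, the Nim-value of a simple path of length k is k.
Branch 1: length 1, Nim-value = 1
Branch 2: length 7, Nim-value = 7
Branch 3: length 5, Nim-value = 5
Total Nim-value = XOR of all branch values:
0 XOR 1 = 1
1 XOR 7 = 6
6 XOR 5 = 3
Nim-value of the tree = 3

3


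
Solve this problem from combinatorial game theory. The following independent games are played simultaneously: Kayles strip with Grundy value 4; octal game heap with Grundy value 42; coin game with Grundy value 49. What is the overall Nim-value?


By the Sprague-Grundy theorem, the Grundy value of a sum of games is the XOR of individual Grundy values.
Kayles strip: Grundy value = 4. Running XOR: 0 XOR 4 = 4
octal game heap: Grundy value = 42. Running XOR: 4 XOR 42 = 46
coin game: Grundy value = 49. Running XOR: 46 XOR 49 = 31
The combined Grundy value is 31.

31


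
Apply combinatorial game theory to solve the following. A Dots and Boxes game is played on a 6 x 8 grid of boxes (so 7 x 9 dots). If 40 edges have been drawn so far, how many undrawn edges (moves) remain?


Grid: 6 x 8 boxes, i.e. 7 rows and 9 columns of dots.
Horizontal edges: (rows + 1) * cols = 7 * 8 = 56
Vertical edges: rows * (cols + 1) = 6 * 9 = 54
Total edges: 56 + 54 = 110
Edges drawn: 40
Remaining: 110 - 40 = 70

70


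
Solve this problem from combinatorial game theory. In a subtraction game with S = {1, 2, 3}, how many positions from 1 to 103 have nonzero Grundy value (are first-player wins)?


Subtraction set S = {1, 2, 3}, so G(n) = n mod 4.
G(n) = 0 when n is a multiple of 4.
Multiples of 4 in [1, 103]: 25
N-positions (nonzero Grundy) = 103 - 25 = 78

78


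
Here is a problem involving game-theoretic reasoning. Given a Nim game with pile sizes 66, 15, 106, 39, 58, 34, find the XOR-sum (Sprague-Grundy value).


We need the XOR (exclusive or) of all pile sizes.
After XOR-ing pile 1 (size 66): 0 XOR 66 = 66
After XOR-ing pile 2 (size 15): 66 XOR 15 = 77
After XOR-ing pile 3 (size 106): 77 XOR 106 = 39
After XOR-ing pile 4 (size 39): 39 XOR 39 = 0
After XOR-ing pile 5 (size 58): 0 XOR 58 = 58
After XOR-ing pile 6 (size 34): 58 XOR 34 = 24
The Nim-value of this position is 24.

24


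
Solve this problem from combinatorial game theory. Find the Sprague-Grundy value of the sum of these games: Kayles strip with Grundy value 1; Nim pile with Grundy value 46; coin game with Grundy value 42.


By the Sprague-Grundy theorem, the Grundy value of a sum of games is the XOR of individual Grundy values.
Kayles strip: Grundy value = 1. Running XOR: 0 XOR 1 = 1
Nim pile: Grundy value = 46. Running XOR: 1 XOR 46 = 47
coin game: Grundy value = 42. Running XOR: 47 XOR 42 = 5
The combined Grundy value is 5.

5


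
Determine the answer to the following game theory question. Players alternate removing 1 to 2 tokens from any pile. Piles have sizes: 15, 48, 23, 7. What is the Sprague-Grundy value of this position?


Subtraction set: {1, 2}
For this subtraction set, G(n) = n mod 3 (period = max + 1 = 3).
Pile 1 (size 15): G(15) = 15 mod 3 = 0
Pile 2 (size 48): G(48) = 48 mod 3 = 0
Pile 3 (size 23): G(23) = 23 mod 3 = 2
Pile 4 (size 7): G(7) = 7 mod 3 = 1
Total Grundy value = XOR of all: 0 XOR 0 XOR 2 XOR 1 = 3

3


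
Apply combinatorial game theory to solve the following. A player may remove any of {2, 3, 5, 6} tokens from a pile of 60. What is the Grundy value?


The subtraction set is S = {2, 3, 5, 6}.
G(k) = mex{ G(k - s) : s in S, s <= k }. We compute iteratively: G(0) = 0.
G(1) = mex({}) = 0
G(2) = mex({0}) = 1
G(3) = mex({0}) = 1
G(4) = mex({0, 1}) = 2
G(5) = mex({0, 1}) = 2
G(6) = mex({0, 1, 2}) = 3
G(7) = mex({0, 1, 2}) = 3
G(8) = mex({1, 2, 3}) = 0
G(9) = mex({1, 2, 3}) = 0
G(10) = mex({0, 2, 3}) = 1
G(11) = mex({0, 2, 3}) = 1
G(12) = mex({0, 1, 3}) = 2
G(13) = mex({0, 1, 3}) = 2
Observe that G(8)..G(13) = 0, 0, 1, 1, 2, 2 repeats G(0)..G(5) = 0, 0, 1, 1, 2, 2.
For k >= max(S) = 6, G(k) is determined by the previous 6 values G(k-6)..G(k-1); a window of 6 consecutive values has recurred shifted by 8, so by induction G(k + 8) = G(k) for all k >= 0: the sequence is periodic from the start with period 8.
One period: G(0..7) = 0, 0, 1, 1, 2, 2, 3, 3.
60 mod 8 = 4, so G(60) = G(4) = 2.

2


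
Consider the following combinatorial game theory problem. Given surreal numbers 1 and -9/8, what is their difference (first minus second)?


x = 1, y = -9/8
Converting to common denominator: 8
x = 8/8, y = -9/8
x - y = 1 - -9/8 = 17/8

17/8


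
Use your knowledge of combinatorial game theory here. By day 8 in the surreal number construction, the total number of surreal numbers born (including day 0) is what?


Day 0: {|} = 0 is born. Count = 1.
Day n: the number of surreal numbers born by day n is 2^(n+1) - 1.
By day 0: 2^1 - 1 = 1
By day 1: 2^2 - 1 = 3
By day 2: 2^3 - 1 = 7
By day 3: 2^4 - 1 = 15
By day 4: 2^5 - 1 = 31
By day 5: 2^6 - 1 = 63
By day 6: 2^7 - 1 = 127
By day 7: 2^8 - 1 = 255
By day 8: 2^9 - 1 = 511
By day 8: 511 surreal numbers.

511


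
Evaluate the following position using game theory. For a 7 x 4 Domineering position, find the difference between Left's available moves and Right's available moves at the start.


Board is 7 x 4 (rows x cols).
Left (vertical) placements: (rows-1) * cols = 6 * 4 = 24
Right (horizontal) placements: rows * (cols-1) = 7 * 3 = 21
Advantage = Left - Right = 24 - 21 = 3

3


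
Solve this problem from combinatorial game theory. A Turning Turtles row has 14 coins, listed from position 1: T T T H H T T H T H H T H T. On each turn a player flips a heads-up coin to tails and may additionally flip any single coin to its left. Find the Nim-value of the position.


Coins: T T T H H T T H T H H T H T
Key fact: a single head at position k behaves exactly like a Nim heap of size k (turning it to T and optionally flipping a coin at j < k corresponds to moving the heap from k to j, or to 0), and heads combine as a disjunctive sum (two heads at the same place would cancel, matching j XOR j = 0). So the Nim-value is the XOR of the 1-indexed positions of the heads.
Face-up positions (1-indexed): [4, 5, 8, 10, 11, 13]
XOR 0 with 4: 0 XOR 4 = 4
XOR 4 with 5: 4 XOR 5 = 1
XOR 1 with 8: 1 XOR 8 = 9
XOR 9 with 10: 9 XOR 10 = 3
XOR 3 with 11: 3 XOR 11 = 8
XOR 8 with 13: 8 XOR 13 = 5
Nim-value = 5

5


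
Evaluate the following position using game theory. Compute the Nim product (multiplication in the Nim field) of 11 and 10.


Nim multiplication is bilinear over XOR: (u XOR v) * w = (u*w) XOR (v*w).
So we split each operand into its bit components and XOR the pairwise Nim products.
11 = 1 + 2 + 8 (as XOR of powers of 2).
10 = 2 + 8 (as XOR of powers of 2).
Using the standard Nim-product table on single bits:
  2*2 = 3,   2*4 = 8,   2*8 = 12,
  4*4 = 6,   4*8 = 11,  8*8 = 13,
and  1*x = x (identity), k*l = l*k (commutative).
Pairwise Nim products:
  1 * 2 = 2
  1 * 8 = 8
  2 * 2 = 3
  2 * 8 = 12
  8 * 2 = 12
  8 * 8 = 13
XOR them: 2 XOR 8 XOR 3 XOR 12 XOR 12 XOR 13 = 4.
Result: 11 * 10 = 4 (in Nim).

4


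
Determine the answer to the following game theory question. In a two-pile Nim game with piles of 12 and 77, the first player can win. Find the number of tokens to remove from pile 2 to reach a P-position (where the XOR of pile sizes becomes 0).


Piles: 12 and 77
Current XOR: 12 XOR 77 = 65 (non-zero, so this is an N-position).
To make the XOR zero, we need to find a move that balances the piles.
For pile 2 (size 77): target = 77 XOR 65 = 12
We reduce pile 2 from 77 to 12.
Tokens removed: 77 - 12 = 65
Verification: 12 XOR 12 = 0

65


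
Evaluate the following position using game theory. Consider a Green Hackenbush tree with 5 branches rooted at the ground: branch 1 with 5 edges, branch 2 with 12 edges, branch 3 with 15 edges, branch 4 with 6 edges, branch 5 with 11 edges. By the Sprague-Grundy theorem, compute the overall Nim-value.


The tree has 5 branches from the ground vertex.
In Green Hackenbush, the Nim-value of a simple path of length k is k.
Branch 1: length 5, Nim-value = 5
Branch 2: length 12, Nim-value = 12
Branch 3: length 15, Nim-value = 15
Branch 4: length 6, Nim-value = 6
Branch 5: length 11, Nim-value = 11
Total Nim-value = XOR of all branch values:
0 XOR 5 = 5
5 XOR 12 = 9
9 XOR 15 = 6
6 XOR 6 = 0
0 XOR 11 = 11
Nim-value of the tree = 11

11


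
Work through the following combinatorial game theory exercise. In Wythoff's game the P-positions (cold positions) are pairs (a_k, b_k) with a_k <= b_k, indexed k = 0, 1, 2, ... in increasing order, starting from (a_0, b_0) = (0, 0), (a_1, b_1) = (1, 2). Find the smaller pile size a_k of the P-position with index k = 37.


By Wythoff's theorem, a_k = floor(k * phi) and b_k = floor(k * phi^2) = a_k + k, where phi = (1 + sqrt(5))/2 is the golden ratio.
phi = (1 + sqrt(5))/2 = 1.618034
k = 37
k * phi = 37 * 1.618034 = 59.867258
a_37 = floor(k * phi) = 59

59


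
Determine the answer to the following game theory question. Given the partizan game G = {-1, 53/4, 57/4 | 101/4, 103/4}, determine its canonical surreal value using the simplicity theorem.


Left options: {-1, 53/4, 57/4}, max = 57/4
Right options: {101/4, 103/4}, min = 101/4
All options are numbers and max(Left) < min(Right), so by the simplicity theorem the value is the simplest (earliest-born) number strictly between 57/4 and 101/4.
Integers 15 through 25 all lie strictly between 57/4 and 101/4.
Among integers, the simplest (lowest birthday = smallest |n|; 0 is born on day 0, +-n on day n) is 15.
No non-integer in the interval can be simpler: if x is a non-integer in the interval, then floor(x) or ceil(x) also lies in the interval (the interval contains an integer), and both are proper prefixes of x's sign expansion, i.e. born earlier. So the game value is 15.
Game value = 15

15
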